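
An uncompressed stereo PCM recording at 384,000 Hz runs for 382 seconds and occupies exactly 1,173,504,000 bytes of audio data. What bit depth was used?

Bytes per sample = 1,173,504,000 / (384,000 × 382 × 2) = 1,173,504,000 / 293,376,000 = 4.
Bit depth = 4 × 8 = 32 bits.

32 bits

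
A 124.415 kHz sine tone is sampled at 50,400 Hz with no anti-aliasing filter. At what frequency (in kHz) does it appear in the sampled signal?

Nyquist = 50,400/2 = 25,200 Hz; 124,415 Hz exceeds it.
Alias = |124,415 − 2×50,400| = |124,415 − 100,800| = 23,615 Hz = 23.615 kHz.

23.615 kHz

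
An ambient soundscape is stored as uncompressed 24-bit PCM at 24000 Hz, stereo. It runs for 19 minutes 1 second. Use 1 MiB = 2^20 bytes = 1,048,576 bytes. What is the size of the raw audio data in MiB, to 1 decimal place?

Duration = 19 minutes 1 second = 1,141 s.
Bytes = 24,000 samples/s × 1,141 s × 3 bytes/sample × 2 ch = 164,304,000 bytes.
164,304,000 / 1,048,576 = 156.7 MiB.

156.7 MiB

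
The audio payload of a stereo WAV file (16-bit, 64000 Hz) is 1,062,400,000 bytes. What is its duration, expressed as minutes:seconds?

Byte rate = 64,000 × 2 × 2 = 256,000 bytes/s.
Duration = 1,062,400,000 / 256,000 = 4,150 s.
4,150 s = 69:10.

69:10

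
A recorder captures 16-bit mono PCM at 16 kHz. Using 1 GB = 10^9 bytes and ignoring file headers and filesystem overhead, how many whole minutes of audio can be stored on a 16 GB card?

Uncompressed byte rate = 16,000 × 2 × 1 = 32,000 bytes/s.
Capacity = 16 × 1,000,000,000 = 16,000,000,000 bytes.
16,000,000,000 / 32,000 ≈ 500000 s → 8,333 minutes.

8,333 minutes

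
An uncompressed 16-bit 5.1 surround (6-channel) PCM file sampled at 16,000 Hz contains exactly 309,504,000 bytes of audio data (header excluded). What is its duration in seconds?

1,612 seconds

Byte rate = 16,000 × 2 × 6 = 192,000 bytes/s.
Duration = 309,504,000 / 192,000 = 1,612 s.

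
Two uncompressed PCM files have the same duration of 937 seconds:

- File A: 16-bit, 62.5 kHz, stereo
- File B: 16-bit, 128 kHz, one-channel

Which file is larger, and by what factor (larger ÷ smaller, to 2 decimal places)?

File A: 62,500 × 2 × 2 = 250,000 bytes/s.
File B: 128,000 × 2 × 1 = 256,000 bytes/s.
File B is larger; ratio = 239,872,000 / 234,250,000 = 1.02.

File B, by a factor of 1.02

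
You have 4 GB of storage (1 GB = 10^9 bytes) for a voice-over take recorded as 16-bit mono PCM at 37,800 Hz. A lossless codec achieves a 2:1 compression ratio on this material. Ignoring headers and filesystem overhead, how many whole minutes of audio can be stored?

1,763 minutes

Uncompressed byte rate = 37,800 × 2 × 1 = 75,600 bytes/s.
After 2:1 compression, effective rate ≈ 37800 bytes/s.
Capacity = 4 × 1,000,000,000 = 4,000,000,000 bytes.
4,000,000,000 / effective rate ≈ 105820.11 s → 1,763 minutes.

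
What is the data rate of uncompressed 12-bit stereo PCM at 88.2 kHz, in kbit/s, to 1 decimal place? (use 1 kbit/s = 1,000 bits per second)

2116.8 kbit/s

Bit rate = 88,200 × 12 × 2 = 2,116,800 bits/s.
= 2116.8 kbit/s.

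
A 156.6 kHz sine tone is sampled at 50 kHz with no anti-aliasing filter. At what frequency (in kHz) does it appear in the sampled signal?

6.6 kHz

Nyquist = 50,000/2 = 25,000 Hz; 156,600 Hz exceeds it.
Alias = |156,600 − 3×50,000| = |156,600 − 150,000| = 6,600 Hz = 6.6 kHz.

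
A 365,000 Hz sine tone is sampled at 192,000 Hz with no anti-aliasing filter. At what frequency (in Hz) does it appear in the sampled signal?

Nyquist = 192,000/2 = 96,000 Hz; 365,000 Hz exceeds it.
Alias = |365,000 − 2×192,000| = |365,000 − 384,000| = 19,000 Hz.

19,000 Hz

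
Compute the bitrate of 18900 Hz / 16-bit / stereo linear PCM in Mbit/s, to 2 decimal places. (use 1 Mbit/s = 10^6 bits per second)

0.60 Mbit/s

Bit rate = 18,900 × 16 × 2 = 604,800 bits/s.
= 0.60 Mbit/s.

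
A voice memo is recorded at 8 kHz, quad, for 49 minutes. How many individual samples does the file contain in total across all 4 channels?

49 minutes = 2,940 s.
8,000 × 2,940 s × 4 ch = 94,080,000 samples.

94,080,000 samples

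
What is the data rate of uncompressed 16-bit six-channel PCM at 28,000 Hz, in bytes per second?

Bit rate = 28,000 × 16 × 6 = 2,688,000 bits/s.
2,688,000 / 8 = 336,000 bytes/s.

336,000 bytes/s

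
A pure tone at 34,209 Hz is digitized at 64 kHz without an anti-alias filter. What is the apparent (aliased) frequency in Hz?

Nyquist = 64,000/2 = 32,000 Hz; 34,209 Hz exceeds it.
Alias = |34,209 − 1×64,000| = |34,209 − 64,000| = 29,791 Hz.

29,791 Hz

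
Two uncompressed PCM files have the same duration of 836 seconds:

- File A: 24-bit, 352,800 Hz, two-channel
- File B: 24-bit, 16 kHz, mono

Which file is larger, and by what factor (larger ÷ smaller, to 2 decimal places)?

File A, by a factor of 44.10

File A: 352,800 × 3 × 2 = 2,116,800 bytes/s.
File B: 16,000 × 3 × 1 = 48,000 bytes/s.
File A is larger; ratio = 1,769,644,800 / 40,128,000 = 44.10.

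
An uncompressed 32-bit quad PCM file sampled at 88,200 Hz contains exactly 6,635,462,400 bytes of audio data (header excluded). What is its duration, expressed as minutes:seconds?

78:22

Byte rate = 88,200 × 4 × 4 = 1,411,200 bytes/s.
Duration = 6,635,462,400 / 1,411,200 = 4,702 s.
4,702 s = 78:22.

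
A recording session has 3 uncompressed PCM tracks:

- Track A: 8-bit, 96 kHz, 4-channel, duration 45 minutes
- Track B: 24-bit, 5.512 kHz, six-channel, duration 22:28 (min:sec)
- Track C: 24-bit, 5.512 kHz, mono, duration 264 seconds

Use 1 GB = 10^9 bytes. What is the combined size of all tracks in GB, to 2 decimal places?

1.17 GB

Track A: 45 minutes = 2,700 s; 96,000 × 2,700 × 1 × 4 = 1,036,800,000 bytes.
Track B: 22:28 (min:sec) = 1,348 s; 5,512 × 1,348 × 3 × 6 = 133,743,168 bytes.
Track C: 5,512 × 264 × 3 × 1 = 4,365,504 bytes.
Total = 1,174,908,672 bytes = 1.17 GB.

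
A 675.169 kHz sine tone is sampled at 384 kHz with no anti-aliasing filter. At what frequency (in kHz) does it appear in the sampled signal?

Nyquist = 384,000/2 = 192,000 Hz; 675,169 Hz exceeds it.
Alias = |675,169 − 2×384,000| = |675,169 − 768,000| = 92,831 Hz = 92.831 kHz.

92.831 kHz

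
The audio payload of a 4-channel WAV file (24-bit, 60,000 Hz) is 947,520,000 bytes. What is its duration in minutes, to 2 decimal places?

Byte rate = 60,000 × 3 × 4 = 720,000 bytes/s.
Duration = 947,520,000 / 720,000 = 1,316 s.
1,316 s / 60 = 21.93 minutes.

21.93 minutes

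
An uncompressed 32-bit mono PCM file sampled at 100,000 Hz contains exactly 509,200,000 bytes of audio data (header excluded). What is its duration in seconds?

1,273 seconds

Byte rate = 100,000 × 4 × 1 = 400,000 bytes/s.
Duration = 509,200,000 / 400,000 = 1,273 s.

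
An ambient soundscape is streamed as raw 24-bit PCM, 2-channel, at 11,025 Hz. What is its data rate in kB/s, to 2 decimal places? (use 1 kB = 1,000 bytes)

Bit rate = 11,025 × 24 × 2 = 529,200 bits/s.
529,200 / 8 = 66,150 B/s = 66.15 kB/s.

66.15 kB/s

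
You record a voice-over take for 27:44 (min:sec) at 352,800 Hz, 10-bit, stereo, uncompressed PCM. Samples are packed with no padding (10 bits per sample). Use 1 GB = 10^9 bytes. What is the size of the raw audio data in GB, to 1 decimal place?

Duration = 27:44 (min:sec) = 1,664 s.
Bits = 352,800 × 1,664 × 10 × 2 = 11,741,184,000 bits = 1,467,648,000 bytes.
1,467,648,000 / 1,000,000,000 = 1.5 GB.

1.5 GB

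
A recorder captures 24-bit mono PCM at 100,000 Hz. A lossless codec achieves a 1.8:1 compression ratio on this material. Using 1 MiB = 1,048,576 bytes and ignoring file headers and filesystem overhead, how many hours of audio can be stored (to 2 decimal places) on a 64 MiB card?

Uncompressed byte rate = 100,000 × 3 × 1 = 300,000 bytes/s.
After 1.8:1 compression, effective rate ≈ 166666.67 bytes/s.
Capacity = 64 × 1,048,576 = 67,108,864 bytes.
67,108,864 / effective rate ≈ 402.65 s → 0.11 hours.

0.11 hours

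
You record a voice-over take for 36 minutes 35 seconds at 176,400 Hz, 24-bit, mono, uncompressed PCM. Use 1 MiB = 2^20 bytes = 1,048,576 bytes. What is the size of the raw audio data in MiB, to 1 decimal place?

Duration = 36 minutes 35 seconds = 2,195 s.
Bytes = 176,400 samples/s × 2,195 s × 3 bytes/sample × 1 ch = 1,161,594,000 bytes.
1,161,594,000 / 1,048,576 = 1107.8 MiB.

1107.8 MiB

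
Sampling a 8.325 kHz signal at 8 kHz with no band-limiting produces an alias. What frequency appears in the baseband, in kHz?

0.325 kHz

Nyquist = 8,000/2 = 4,000 Hz; 8,325 Hz exceeds it.
Alias = |8,325 − 1×8,000| = |8,325 − 8,000| = 325 Hz = 0.325 kHz.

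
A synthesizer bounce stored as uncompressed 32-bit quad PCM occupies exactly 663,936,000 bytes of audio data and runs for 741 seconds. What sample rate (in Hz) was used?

56,000 Hz

Bytes = sample_rate × seconds × bytes_per_sample × channels.
sample_rate = 663,936,000 / (741 × 4 × 4) = 663,936,000 / 11,856 = 56,000 Hz.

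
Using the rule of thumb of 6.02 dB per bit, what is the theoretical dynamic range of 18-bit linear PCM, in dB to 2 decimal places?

108.36 dB

18 × 6.02 = 108.36 dB.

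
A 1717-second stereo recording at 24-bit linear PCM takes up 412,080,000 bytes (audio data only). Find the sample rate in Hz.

Bytes = sample_rate × seconds × bytes_per_sample × channels.
sample_rate = 412,080,000 / (1,717 × 3 × 2) = 412,080,000 / 10,302 = 40,000 Hz.

40,000 Hz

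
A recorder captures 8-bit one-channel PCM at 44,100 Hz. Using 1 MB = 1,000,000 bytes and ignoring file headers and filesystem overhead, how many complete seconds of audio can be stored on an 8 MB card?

181 seconds

Uncompressed byte rate = 44,100 × 1 × 1 = 44,100 bytes/s.
Capacity = 8 × 1,000,000 = 8,000,000 bytes.
8,000,000 / 44,100 ≈ 181.41 s → 181 seconds.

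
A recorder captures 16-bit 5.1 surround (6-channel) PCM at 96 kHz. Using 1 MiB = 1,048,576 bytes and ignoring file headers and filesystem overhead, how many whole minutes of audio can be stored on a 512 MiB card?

Uncompressed byte rate = 96,000 × 2 × 6 = 1,152,000 bytes/s.
Capacity = 512 × 1,048,576 = 536,870,912 bytes.
536,870,912 / 1,152,000 ≈ 466.03 s → 7 minutes.

7 minutes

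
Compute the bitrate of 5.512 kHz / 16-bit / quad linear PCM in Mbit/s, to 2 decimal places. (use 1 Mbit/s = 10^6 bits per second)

0.35 Mbit/s

Bit rate = 5,512 × 16 × 4 = 352,768 bits/s.
= 0.35 Mbit/s.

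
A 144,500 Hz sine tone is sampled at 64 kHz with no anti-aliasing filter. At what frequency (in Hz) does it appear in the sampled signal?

Nyquist = 64,000/2 = 32,000 Hz; 144,500 Hz exceeds it.
Alias = |144,500 − 2×64,000| = |144,500 − 128,000| = 16,500 Hz.

16,500 Hz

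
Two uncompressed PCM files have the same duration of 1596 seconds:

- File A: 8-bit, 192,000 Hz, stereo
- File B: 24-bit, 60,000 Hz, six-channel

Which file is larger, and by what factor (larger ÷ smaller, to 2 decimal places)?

File A: 192,000 × 1 × 2 = 384,000 bytes/s.
File B: 60,000 × 3 × 6 = 1,080,000 bytes/s.
File B is larger; ratio = 1,723,680,000 / 612,864,000 = 2.81.

File B, by a factor of 2.81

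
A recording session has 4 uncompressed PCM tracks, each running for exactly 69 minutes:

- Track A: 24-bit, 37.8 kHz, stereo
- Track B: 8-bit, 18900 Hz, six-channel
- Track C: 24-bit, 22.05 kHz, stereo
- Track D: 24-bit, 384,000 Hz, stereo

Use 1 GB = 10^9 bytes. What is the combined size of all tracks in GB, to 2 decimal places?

11.49 GB

exactly 69 minutes = 4,140 s.
Track A: 37,800 × 4,140 × 3 × 2 = 938,952,000 bytes.
Track B: 18,900 × 4,140 × 1 × 6 = 469,476,000 bytes.
Track C: 22,050 × 4,140 × 3 × 2 = 547,722,000 bytes.
Track D: 384,000 × 4,140 × 3 × 2 = 9,538,560,000 bytes.
Total = 11,494,710,000 bytes = 11.49 GB.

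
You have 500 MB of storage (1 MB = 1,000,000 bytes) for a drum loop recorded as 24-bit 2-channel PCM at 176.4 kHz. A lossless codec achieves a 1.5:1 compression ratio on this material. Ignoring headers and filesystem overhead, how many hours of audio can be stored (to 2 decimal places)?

Uncompressed byte rate = 176,400 × 3 × 2 = 1,058,400 bytes/s.
After 1.5:1 compression, effective rate ≈ 705600 bytes/s.
Capacity = 500 × 1,000,000 = 500,000,000 bytes.
500,000,000 / effective rate ≈ 708.62 s → 0.20 hours.

0.20 hours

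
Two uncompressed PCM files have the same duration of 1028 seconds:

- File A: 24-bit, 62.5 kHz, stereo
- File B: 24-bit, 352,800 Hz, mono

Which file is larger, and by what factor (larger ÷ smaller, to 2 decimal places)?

File A: 62,500 × 3 × 2 = 375,000 bytes/s.
File B: 352,800 × 3 × 1 = 1,058,400 bytes/s.
File B is larger; ratio = 1,088,035,200 / 385,500,000 = 2.82.

File B, by a factor of 2.82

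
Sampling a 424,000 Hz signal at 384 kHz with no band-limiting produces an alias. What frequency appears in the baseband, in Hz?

Nyquist = 384,000/2 = 192,000 Hz; 424,000 Hz exceeds it.
Alias = |424,000 − 1×384,000| = |424,000 − 384,000| = 40,000 Hz.

40,000 Hz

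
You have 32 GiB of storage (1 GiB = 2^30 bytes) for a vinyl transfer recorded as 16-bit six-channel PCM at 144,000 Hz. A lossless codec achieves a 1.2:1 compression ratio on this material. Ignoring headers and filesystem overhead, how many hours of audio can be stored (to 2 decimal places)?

Uncompressed byte rate = 144,000 × 2 × 6 = 1,728,000 bytes/s.
After 1.2:1 compression, effective rate ≈ 1440000 bytes/s.
Capacity = 32 × 1,073,741,824 = 34,359,738,368 bytes.
34,359,738,368 / effective rate ≈ 23860.93 s → 6.63 hours.

6.63 hours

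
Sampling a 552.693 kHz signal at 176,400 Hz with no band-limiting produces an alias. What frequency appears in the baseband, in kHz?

23.493 kHz

Nyquist = 176,400/2 = 88,200 Hz; 552,693 Hz exceeds it.
Alias = |552,693 − 3×176,400| = |552,693 − 529,200| = 23,493 Hz = 23.493 kHz.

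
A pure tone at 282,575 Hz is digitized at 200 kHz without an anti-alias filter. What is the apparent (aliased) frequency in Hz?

Nyquist = 200,000/2 = 100,000 Hz; 282,575 Hz exceeds it.
Alias = |282,575 − 1×200,000| = |282,575 − 200,000| = 82,575 Hz.

82,575 Hz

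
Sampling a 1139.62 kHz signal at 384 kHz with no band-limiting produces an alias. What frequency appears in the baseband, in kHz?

12.38 kHz

Nyquist = 384,000/2 = 192,000 Hz; 1,139,620 Hz exceeds it.
Alias = |1,139,620 − 3×384,000| = |1,139,620 − 1,152,000| = 12,380 Hz = 12.38 kHz.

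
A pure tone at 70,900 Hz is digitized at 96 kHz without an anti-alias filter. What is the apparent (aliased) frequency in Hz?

25,100 Hz

Nyquist = 96,000/2 = 48,000 Hz; 70,900 Hz exceeds it.
Alias = |70,900 − 1×96,000| = |70,900 − 96,000| = 25,100 Hz.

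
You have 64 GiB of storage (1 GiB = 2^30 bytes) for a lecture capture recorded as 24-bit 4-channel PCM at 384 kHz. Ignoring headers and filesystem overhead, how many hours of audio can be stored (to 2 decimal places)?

Uncompressed byte rate = 384,000 × 3 × 4 = 4,608,000 bytes/s.
Capacity = 64 × 1,073,741,824 = 68,719,476,736 bytes.
68,719,476,736 / 4,608,000 ≈ 14913.08 s → 4.14 hours.

4.14 hours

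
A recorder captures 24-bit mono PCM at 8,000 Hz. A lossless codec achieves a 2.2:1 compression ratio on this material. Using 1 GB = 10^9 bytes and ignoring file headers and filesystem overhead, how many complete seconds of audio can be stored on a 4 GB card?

Uncompressed byte rate = 8,000 × 3 × 1 = 24,000 bytes/s.
After 2.2:1 compression, effective rate ≈ 10909.09 bytes/s.
Capacity = 4 × 1,000,000,000 = 4,000,000,000 bytes.
4,000,000,000 / effective rate ≈ 366666.67 s → 366,666 seconds.

366,666 seconds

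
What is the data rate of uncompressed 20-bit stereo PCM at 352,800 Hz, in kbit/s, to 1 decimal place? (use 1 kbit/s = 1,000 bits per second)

Bit rate = 352,800 × 20 × 2 = 14,112,000 bits/s.
= 14112.0 kbit/s.

14112.0 kbit/s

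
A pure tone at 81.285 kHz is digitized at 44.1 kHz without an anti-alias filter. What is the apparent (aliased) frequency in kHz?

Nyquist = 44,100/2 = 22,050 Hz; 81,285 Hz exceeds it.
Alias = |81,285 − 2×44,100| = |81,285 − 88,200| = 6,915 Hz = 6.915 kHz.

6.915 kHz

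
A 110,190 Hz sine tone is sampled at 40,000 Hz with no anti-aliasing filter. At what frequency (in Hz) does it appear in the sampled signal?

Nyquist = 40,000/2 = 20,000 Hz; 110,190 Hz exceeds it.
Alias = |110,190 − 3×40,000| = |110,190 − 120,000| = 9,810 Hz.

9,810 Hz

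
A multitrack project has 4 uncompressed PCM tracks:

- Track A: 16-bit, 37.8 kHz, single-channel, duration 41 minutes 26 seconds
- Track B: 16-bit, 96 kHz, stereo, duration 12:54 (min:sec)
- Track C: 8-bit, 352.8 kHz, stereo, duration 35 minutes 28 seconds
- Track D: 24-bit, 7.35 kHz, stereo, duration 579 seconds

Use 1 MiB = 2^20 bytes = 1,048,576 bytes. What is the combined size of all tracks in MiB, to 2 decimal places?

1918.99 MiB

Track A: 41 minutes 26 seconds = 2,486 s; 37,800 × 2,486 × 2 × 1 = 187,941,600 bytes.
Track B: 12:54 (min:sec) = 774 s; 96,000 × 774 × 2 × 2 = 297,216,000 bytes.
Track C: 35 minutes 28 seconds = 2,128 s; 352,800 × 2,128 × 1 × 2 = 1,501,516,800 bytes.
Track D: 7,350 × 579 × 3 × 2 = 25,533,900 bytes.
Total = 2,012,208,300 bytes = 1918.99 MiB.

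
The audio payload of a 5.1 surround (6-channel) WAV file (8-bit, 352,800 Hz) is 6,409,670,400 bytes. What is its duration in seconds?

Byte rate = 352,800 × 1 × 6 = 2,116,800 bytes/s.
Duration = 6,409,670,400 / 2,116,800 = 3,028 s.

3,028 seconds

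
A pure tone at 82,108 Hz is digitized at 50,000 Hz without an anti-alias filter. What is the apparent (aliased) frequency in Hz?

17,892 Hz

Nyquist = 50,000/2 = 25,000 Hz; 82,108 Hz exceeds it.
Alias = |82,108 − 2×50,000| = |82,108 − 100,000| = 17,892 Hz.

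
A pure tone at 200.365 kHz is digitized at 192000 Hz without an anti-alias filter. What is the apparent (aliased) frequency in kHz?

8.365 kHz

Nyquist = 192,000/2 = 96,000 Hz; 200,365 Hz exceeds it.
Alias = |200,365 − 1×192,000| = |200,365 − 192,000| = 8,365 Hz = 8.365 kHz.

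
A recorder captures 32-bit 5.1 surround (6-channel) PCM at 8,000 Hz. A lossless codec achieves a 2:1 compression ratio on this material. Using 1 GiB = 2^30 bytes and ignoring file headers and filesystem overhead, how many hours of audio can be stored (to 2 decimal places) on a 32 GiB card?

99.42 hours

Uncompressed byte rate = 8,000 × 4 × 6 = 192,000 bytes/s.
After 2:1 compression, effective rate ≈ 96000 bytes/s.
Capacity = 32 × 1,073,741,824 = 34,359,738,368 bytes.
34,359,738,368 / effective rate ≈ 357913.94 s → 99.42 hours.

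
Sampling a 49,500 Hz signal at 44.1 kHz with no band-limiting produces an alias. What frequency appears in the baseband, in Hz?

Nyquist = 44,100/2 = 22,050 Hz; 49,500 Hz exceeds it.
Alias = |49,500 − 1×44,100| = |49,500 − 44,100| = 5,400 Hz.

5,400 Hz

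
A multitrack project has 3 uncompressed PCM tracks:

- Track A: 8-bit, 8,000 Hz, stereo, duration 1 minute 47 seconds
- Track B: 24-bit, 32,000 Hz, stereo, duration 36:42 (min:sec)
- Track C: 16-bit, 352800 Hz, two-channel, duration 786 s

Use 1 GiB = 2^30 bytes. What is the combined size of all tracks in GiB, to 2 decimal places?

Track A: 1 minute 47 seconds = 107 s; 8,000 × 107 × 1 × 2 = 1,712,000 bytes.
Track B: 36:42 (min:sec) = 2,202 s; 32,000 × 2,202 × 3 × 2 = 422,784,000 bytes.
Track C: 352,800 × 786 × 2 × 2 = 1,109,203,200 bytes.
Total = 1,533,699,200 bytes = 1.43 GiB.

1.43 GiB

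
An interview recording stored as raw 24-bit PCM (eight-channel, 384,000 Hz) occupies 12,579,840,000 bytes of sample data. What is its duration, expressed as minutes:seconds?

22:45

Byte rate = 384,000 × 3 × 8 = 9,216,000 bytes/s.
Duration = 12,579,840,000 / 9,216,000 = 1,365 s.
1,365 s = 22:45.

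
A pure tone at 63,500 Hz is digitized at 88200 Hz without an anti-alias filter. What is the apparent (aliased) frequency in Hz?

24,700 Hz

Nyquist = 88,200/2 = 44,100 Hz; 63,500 Hz exceeds it.
Alias = |63,500 − 1×88,200| = |63,500 − 88,200| = 24,700 Hz.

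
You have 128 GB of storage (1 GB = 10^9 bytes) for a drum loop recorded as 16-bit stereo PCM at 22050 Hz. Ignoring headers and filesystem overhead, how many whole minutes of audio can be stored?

24,187 minutes

Uncompressed byte rate = 22,050 × 2 × 2 = 88,200 bytes/s.
Capacity = 128 × 1,000,000,000 = 128,000,000,000 bytes.
128,000,000,000 / 88,200 ≈ 1451247.17 s → 24,187 minutes.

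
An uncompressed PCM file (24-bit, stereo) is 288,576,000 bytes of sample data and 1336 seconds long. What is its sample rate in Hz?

36,000 Hz

Bytes = sample_rate × seconds × bytes_per_sample × channels.
sample_rate = 288,576,000 / (1,336 × 3 × 2) = 288,576,000 / 8,016 = 36,000 Hz.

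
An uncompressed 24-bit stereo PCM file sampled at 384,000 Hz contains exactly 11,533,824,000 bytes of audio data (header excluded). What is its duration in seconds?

5,006 seconds

Byte rate = 384,000 × 3 × 2 = 2,304,000 bytes/s.
Duration = 11,533,824,000 / 2,304,000 = 5,006 s.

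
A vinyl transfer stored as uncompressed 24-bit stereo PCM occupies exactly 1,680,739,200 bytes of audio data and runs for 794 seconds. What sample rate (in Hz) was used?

Bytes = sample_rate × seconds × bytes_per_sample × channels.
sample_rate = 1,680,739,200 / (794 × 3 × 2) = 1,680,739,200 / 4,764 = 352,800 Hz.

352,800 Hz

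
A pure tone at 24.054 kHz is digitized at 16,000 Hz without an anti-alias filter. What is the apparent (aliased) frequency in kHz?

7.946 kHz

Nyquist = 16,000/2 = 8,000 Hz; 24,054 Hz exceeds it.
Alias = |24,054 − 2×16,000| = |24,054 − 32,000| = 7,946 Hz = 7.946 kHz.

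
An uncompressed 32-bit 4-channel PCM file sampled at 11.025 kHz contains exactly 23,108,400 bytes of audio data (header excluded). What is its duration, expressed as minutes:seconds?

Byte rate = 11,025 × 4 × 4 = 176,400 bytes/s.
Duration = 23,108,400 / 176,400 = 131 s.
131 s = 2:11.

2:11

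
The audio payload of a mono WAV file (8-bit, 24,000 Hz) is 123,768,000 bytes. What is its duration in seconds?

5,157 seconds

Byte rate = 24,000 × 1 × 1 = 24,000 bytes/s.
Duration = 123,768,000 / 24,000 = 5,157 s.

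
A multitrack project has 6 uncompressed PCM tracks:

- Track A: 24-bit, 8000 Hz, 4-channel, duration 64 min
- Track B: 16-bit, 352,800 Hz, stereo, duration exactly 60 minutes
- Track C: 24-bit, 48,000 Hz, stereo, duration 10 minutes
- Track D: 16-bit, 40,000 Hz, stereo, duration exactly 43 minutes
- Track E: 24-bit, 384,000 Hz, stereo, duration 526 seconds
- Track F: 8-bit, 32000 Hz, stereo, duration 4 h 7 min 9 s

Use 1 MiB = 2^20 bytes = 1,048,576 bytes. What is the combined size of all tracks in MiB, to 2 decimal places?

7815.86 MiB

Track A: 64 min = 3,840 s; 8,000 × 3,840 × 3 × 4 = 368,640,000 bytes.
Track B: exactly 60 minutes = 3,600 s; 352,800 × 3,600 × 2 × 2 = 5,080,320,000 bytes.
Track C: 10 minutes = 600 s; 48,000 × 600 × 3 × 2 = 172,800,000 bytes.
Track D: exactly 43 minutes = 2,580 s; 40,000 × 2,580 × 2 × 2 = 412,800,000 bytes.
Track E: 384,000 × 526 × 3 × 2 = 1,211,904,000 bytes.
Track F: 4 h 7 min 9 s = 14,829 s; 32,000 × 14,829 × 1 × 2 = 949,056,000 bytes.
Total = 8,195,520,000 bytes = 7815.86 MiB.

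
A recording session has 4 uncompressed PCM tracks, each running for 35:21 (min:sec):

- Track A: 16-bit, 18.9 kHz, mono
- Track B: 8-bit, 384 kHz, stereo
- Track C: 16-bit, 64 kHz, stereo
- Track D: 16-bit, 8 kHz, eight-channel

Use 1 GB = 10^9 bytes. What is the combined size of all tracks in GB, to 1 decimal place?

2.5 GB

35:21 (min:sec) = 2,121 s.
Track A: 18,900 × 2,121 × 2 × 1 = 80,173,800 bytes.
Track B: 384,000 × 2,121 × 1 × 2 = 1,628,928,000 bytes.
Track C: 64,000 × 2,121 × 2 × 2 = 542,976,000 bytes.
Track D: 8,000 × 2,121 × 2 × 8 = 271,488,000 bytes.
Total = 2,523,565,800 bytes = 2.5 GB.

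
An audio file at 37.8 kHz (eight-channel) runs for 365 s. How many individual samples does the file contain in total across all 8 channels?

110,376,000 samples

37,800 × 365 s × 8 ch = 110,376,000 samples.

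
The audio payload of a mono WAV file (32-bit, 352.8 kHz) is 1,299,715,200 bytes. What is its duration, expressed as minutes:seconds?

15:21

Byte rate = 352,800 × 4 × 1 = 1,411,200 bytes/s.
Duration = 1,299,715,200 / 1,411,200 = 921 s.
921 s = 15:21.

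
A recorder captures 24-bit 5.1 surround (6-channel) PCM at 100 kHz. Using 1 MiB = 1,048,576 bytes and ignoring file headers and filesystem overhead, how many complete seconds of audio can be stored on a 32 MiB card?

Uncompressed byte rate = 100,000 × 3 × 6 = 1,800,000 bytes/s.
Capacity = 32 × 1,048,576 = 33,554,432 bytes.
33,554,432 / 1,800,000 ≈ 18.64 s → 18 seconds.

18 seconds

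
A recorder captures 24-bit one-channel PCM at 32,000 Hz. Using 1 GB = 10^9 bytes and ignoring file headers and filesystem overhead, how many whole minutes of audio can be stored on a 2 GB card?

347 minutes

Uncompressed byte rate = 32,000 × 3 × 1 = 96,000 bytes/s.
Capacity = 2 × 1,000,000,000 = 2,000,000,000 bytes.
2,000,000,000 / 96,000 ≈ 20833.33 s → 347 minutes.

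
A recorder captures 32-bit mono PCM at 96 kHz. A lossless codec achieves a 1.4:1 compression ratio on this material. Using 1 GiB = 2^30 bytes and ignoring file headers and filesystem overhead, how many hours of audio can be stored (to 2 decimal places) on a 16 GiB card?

Uncompressed byte rate = 96,000 × 4 × 1 = 384,000 bytes/s.
After 1.4:1 compression, effective rate ≈ 274285.71 bytes/s.
Capacity = 16 × 1,073,741,824 = 17,179,869,184 bytes.
17,179,869,184 / effective rate ≈ 62634.94 s → 17.40 hours.

17.40 hours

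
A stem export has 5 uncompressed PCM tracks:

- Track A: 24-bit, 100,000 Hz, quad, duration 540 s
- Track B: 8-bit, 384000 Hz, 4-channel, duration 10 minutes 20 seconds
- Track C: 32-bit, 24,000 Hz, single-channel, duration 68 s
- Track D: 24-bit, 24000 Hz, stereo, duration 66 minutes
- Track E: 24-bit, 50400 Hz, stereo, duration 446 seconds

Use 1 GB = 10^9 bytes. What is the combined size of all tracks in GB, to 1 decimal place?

Track A: 100,000 × 540 × 3 × 4 = 648,000,000 bytes.
Track B: 10 minutes 20 seconds = 620 s; 384,000 × 620 × 1 × 4 = 952,320,000 bytes.
Track C: 24,000 × 68 × 4 × 1 = 6,528,000 bytes.
Track D: 66 minutes = 3,960 s; 24,000 × 3,960 × 3 × 2 = 570,240,000 bytes.
Track E: 50,400 × 446 × 3 × 2 = 134,870,400 bytes.
Total = 2,311,958,400 bytes = 2.3 GB.

2.3 GB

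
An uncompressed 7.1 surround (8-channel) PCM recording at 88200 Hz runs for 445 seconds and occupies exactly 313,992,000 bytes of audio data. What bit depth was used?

8 bits

Bytes per sample = 313,992,000 / (88,200 × 445 × 8) = 313,992,000 / 313,992,000 = 1.
Bit depth = 1 × 8 = 8 bits.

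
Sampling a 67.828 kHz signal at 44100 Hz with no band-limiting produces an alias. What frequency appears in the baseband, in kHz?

20.372 kHz

Nyquist = 44,100/2 = 22,050 Hz; 67,828 Hz exceeds it.
Alias = |67,828 − 2×44,100| = |67,828 − 88,200| = 20,372 Hz = 20.372 kHz.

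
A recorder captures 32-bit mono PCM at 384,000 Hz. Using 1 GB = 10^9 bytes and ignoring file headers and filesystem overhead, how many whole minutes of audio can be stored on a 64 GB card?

694 minutes

Uncompressed byte rate = 384,000 × 4 × 1 = 1,536,000 bytes/s.
Capacity = 64 × 1,000,000,000 = 64,000,000,000 bytes.
64,000,000,000 / 1,536,000 ≈ 41666.67 s → 694 minutes.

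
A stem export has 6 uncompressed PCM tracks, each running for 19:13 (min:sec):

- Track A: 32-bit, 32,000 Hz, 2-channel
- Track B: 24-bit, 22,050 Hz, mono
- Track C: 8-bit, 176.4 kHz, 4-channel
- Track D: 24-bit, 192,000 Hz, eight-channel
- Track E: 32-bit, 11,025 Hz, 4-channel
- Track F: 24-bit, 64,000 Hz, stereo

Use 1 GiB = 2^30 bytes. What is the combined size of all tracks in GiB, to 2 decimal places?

19:13 (min:sec) = 1,153 s.
Track A: 32,000 × 1,153 × 4 × 2 = 295,168,000 bytes.
Track B: 22,050 × 1,153 × 3 × 1 = 76,270,950 bytes.
Track C: 176,400 × 1,153 × 1 × 4 = 813,556,800 bytes.
Track D: 192,000 × 1,153 × 3 × 8 = 5,313,024,000 bytes.
Track E: 11,025 × 1,153 × 4 × 4 = 203,389,200 bytes.
Track F: 64,000 × 1,153 × 3 × 2 = 442,752,000 bytes.
Total = 7,144,160,950 bytes = 6.65 GiB.

6.65 GiB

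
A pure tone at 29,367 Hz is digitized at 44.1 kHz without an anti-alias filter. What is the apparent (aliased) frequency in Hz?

14,733 Hz

Nyquist = 44,100/2 = 22,050 Hz; 29,367 Hz exceeds it.
Alias = |29,367 − 1×44,100| = |29,367 − 44,100| = 14,733 Hz.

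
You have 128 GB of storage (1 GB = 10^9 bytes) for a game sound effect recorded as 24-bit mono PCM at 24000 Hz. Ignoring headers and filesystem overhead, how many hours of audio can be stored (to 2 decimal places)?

Uncompressed byte rate = 24,000 × 3 × 1 = 72,000 bytes/s.
Capacity = 128 × 1,000,000,000 = 128,000,000,000 bytes.
128,000,000,000 / 72,000 ≈ 1777777.78 s → 493.83 hours.

493.83 hours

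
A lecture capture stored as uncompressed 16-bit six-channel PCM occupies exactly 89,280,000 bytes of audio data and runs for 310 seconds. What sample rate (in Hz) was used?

Bytes = sample_rate × seconds × bytes_per_sample × channels.
sample_rate = 89,280,000 / (310 × 2 × 6) = 89,280,000 / 3,720 = 24,000 Hz.

24,000 Hz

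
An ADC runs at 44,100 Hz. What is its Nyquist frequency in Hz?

Nyquist frequency = sample rate / 2 = 44,100 / 2 = 22,050 Hz.

22,050 Hz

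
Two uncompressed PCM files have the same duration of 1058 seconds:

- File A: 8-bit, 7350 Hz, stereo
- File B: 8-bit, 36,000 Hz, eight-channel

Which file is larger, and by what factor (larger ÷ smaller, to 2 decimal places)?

File B, by a factor of 19.59

File A: 7,350 × 1 × 2 = 14,700 bytes/s.
File B: 36,000 × 1 × 8 = 288,000 bytes/s.
File B is larger; ratio = 304,704,000 / 15,552,600 = 19.59.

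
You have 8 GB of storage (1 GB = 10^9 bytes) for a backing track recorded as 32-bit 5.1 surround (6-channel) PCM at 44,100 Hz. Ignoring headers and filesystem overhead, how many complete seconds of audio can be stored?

Uncompressed byte rate = 44,100 × 4 × 6 = 1,058,400 bytes/s.
Capacity = 8 × 1,000,000,000 = 8,000,000,000 bytes.
8,000,000,000 / 1,058,400 ≈ 7558.58 s → 7,558 seconds.

7,558 seconds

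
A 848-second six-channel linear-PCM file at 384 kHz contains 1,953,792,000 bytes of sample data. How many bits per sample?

8 bits

Bytes per sample = 1,953,792,000 / (384,000 × 848 × 6) = 1,953,792,000 / 1,953,792,000 = 1.
Bit depth = 1 × 8 = 8 bits.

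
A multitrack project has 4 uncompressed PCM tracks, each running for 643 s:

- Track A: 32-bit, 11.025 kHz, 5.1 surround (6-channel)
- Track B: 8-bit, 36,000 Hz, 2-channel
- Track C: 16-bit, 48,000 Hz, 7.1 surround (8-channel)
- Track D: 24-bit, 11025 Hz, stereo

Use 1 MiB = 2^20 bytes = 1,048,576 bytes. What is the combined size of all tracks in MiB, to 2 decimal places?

717.92 MiB

Track A: 11,025 × 643 × 4 × 6 = 170,137,800 bytes.
Track B: 36,000 × 643 × 1 × 2 = 46,296,000 bytes.
Track C: 48,000 × 643 × 2 × 8 = 493,824,000 bytes.
Track D: 11,025 × 643 × 3 × 2 = 42,534,450 bytes.
Total = 752,792,250 bytes = 717.92 MiB.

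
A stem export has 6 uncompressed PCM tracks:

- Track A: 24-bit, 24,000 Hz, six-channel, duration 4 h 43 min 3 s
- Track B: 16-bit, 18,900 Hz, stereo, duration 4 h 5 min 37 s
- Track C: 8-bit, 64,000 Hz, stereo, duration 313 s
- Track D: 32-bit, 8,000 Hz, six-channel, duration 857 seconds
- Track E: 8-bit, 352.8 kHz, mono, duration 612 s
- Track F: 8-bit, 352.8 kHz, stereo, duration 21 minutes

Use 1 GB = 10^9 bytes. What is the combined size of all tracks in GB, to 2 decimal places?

Track A: 4 h 43 min 3 s = 16,983 s; 24,000 × 16,983 × 3 × 6 = 7,336,656,000 bytes.
Track B: 4 h 5 min 37 s = 14,737 s; 18,900 × 14,737 × 2 × 2 = 1,114,117,200 bytes.
Track C: 64,000 × 313 × 1 × 2 = 40,064,000 bytes.
Track D: 8,000 × 857 × 4 × 6 = 164,544,000 bytes.
Track E: 352,800 × 612 × 1 × 1 = 215,913,600 bytes.
Track F: 21 minutes = 1,260 s; 352,800 × 1,260 × 1 × 2 = 889,056,000 bytes.
Total = 9,760,350,800 bytes = 9.76 GB.

9.76 GB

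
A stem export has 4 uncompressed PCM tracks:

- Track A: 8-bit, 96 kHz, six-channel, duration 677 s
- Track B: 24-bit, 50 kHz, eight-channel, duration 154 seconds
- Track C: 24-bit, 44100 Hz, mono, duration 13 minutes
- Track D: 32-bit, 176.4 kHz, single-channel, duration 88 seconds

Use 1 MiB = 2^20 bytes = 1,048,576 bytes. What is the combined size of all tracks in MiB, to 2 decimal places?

Track A: 96,000 × 677 × 1 × 6 = 389,952,000 bytes.
Track B: 50,000 × 154 × 3 × 8 = 184,800,000 bytes.
Track C: 13 minutes = 780 s; 44,100 × 780 × 3 × 1 = 103,194,000 bytes.
Track D: 176,400 × 88 × 4 × 1 = 62,092,800 bytes.
Total = 740,038,800 bytes = 705.76 MiB.

705.76 MiB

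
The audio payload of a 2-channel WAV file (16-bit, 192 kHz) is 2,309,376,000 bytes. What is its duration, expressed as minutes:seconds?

50:07

Byte rate = 192,000 × 2 × 2 = 768,000 bytes/s.
Duration = 2,309,376,000 / 768,000 = 3,007 s.
3,007 s = 50:07.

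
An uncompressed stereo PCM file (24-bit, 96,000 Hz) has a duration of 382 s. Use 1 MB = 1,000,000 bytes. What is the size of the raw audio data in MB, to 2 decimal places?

Bytes = 96,000 samples/s × 382 s × 3 bytes/sample × 2 ch = 220,032,000 bytes.
220,032,000 / 1,000,000 = 220.03 MB.

220.03 MB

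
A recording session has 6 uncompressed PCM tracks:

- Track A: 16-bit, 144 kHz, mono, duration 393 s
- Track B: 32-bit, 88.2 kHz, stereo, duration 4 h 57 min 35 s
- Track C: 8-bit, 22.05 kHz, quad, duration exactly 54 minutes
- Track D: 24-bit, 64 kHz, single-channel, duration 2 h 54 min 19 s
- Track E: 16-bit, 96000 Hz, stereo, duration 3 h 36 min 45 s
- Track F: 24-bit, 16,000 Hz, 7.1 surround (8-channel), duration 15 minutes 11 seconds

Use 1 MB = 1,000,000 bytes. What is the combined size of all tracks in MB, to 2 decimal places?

Track A: 144,000 × 393 × 2 × 1 = 113,184,000 bytes.
Track B: 4 h 57 min 35 s = 17,855 s; 88,200 × 17,855 × 4 × 2 = 12,598,488,000 bytes.
Track C: exactly 54 minutes = 3,240 s; 22,050 × 3,240 × 1 × 4 = 285,768,000 bytes.
Track D: 2 h 54 min 19 s = 10,459 s; 64,000 × 10,459 × 3 × 1 = 2,008,128,000 bytes.
Track E: 3 h 36 min 45 s = 13,005 s; 96,000 × 13,005 × 2 × 2 = 4,993,920,000 bytes.
Track F: 15 minutes 11 seconds = 911 s; 16,000 × 911 × 3 × 8 = 349,824,000 bytes.
Total = 20,349,312,000 bytes = 20349.31 MB.

20349.31 MB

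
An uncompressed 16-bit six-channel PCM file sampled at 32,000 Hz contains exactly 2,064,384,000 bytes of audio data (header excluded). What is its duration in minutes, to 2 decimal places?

Byte rate = 32,000 × 2 × 6 = 384,000 bytes/s.
Duration = 2,064,384,000 / 384,000 = 5,376 s.
5,376 s / 60 = 89.60 minutes.

89.60 minutes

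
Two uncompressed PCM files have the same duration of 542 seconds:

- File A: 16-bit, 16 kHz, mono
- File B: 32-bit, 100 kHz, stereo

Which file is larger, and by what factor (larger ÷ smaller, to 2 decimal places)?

File B, by a factor of 25.00

File A: 16,000 × 2 × 1 = 32,000 bytes/s.
File B: 100,000 × 4 × 2 = 800,000 bytes/s.
File B is larger; ratio = 433,600,000 / 17,344,000 = 25.00.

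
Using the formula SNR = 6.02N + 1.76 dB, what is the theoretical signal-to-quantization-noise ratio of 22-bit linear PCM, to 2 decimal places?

6.02 × 22 + 1.76 = 134.20 dB.

134.20 dB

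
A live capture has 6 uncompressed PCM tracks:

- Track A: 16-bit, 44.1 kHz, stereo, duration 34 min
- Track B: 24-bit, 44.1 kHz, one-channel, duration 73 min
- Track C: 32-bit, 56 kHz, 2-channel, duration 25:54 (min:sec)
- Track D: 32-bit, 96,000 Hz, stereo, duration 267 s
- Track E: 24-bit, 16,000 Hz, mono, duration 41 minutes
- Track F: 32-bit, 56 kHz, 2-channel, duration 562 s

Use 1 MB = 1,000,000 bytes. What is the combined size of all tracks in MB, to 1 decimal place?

2210.4 MB

Track A: 34 min = 2,040 s; 44,100 × 2,040 × 2 × 2 = 359,856,000 bytes.
Track B: 73 min = 4,380 s; 44,100 × 4,380 × 3 × 1 = 579,474,000 bytes.
Track C: 25:54 (min:sec) = 1,554 s; 56,000 × 1,554 × 4 × 2 = 696,192,000 bytes.
Track D: 96,000 × 267 × 4 × 2 = 205,056,000 bytes.
Track E: 41 minutes = 2,460 s; 16,000 × 2,460 × 3 × 1 = 118,080,000 bytes.
Track F: 56,000 × 562 × 4 × 2 = 251,776,000 bytes.
Total = 2,210,434,000 bytes = 2210.4 MB.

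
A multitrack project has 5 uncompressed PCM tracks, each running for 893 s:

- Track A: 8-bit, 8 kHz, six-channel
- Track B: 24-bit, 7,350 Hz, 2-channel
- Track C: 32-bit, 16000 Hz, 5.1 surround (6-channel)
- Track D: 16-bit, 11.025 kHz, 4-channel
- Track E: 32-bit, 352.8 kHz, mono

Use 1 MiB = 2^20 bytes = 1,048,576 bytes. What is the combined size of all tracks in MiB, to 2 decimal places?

1682.40 MiB

Track A: 8,000 × 893 × 1 × 6 = 42,864,000 bytes.
Track B: 7,350 × 893 × 3 × 2 = 39,381,300 bytes.
Track C: 16,000 × 893 × 4 × 6 = 342,912,000 bytes.
Track D: 11,025 × 893 × 2 × 4 = 78,762,600 bytes.
Track E: 352,800 × 893 × 4 × 1 = 1,260,201,600 bytes.
Total = 1,764,121,500 bytes = 1682.40 MiB.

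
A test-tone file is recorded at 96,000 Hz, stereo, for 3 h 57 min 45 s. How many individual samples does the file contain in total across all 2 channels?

3 h 57 min 45 s = 14,265 s.
96,000 × 14,265 s × 2 ch = 2,738,880,000 samples.

2,738,880,000 samples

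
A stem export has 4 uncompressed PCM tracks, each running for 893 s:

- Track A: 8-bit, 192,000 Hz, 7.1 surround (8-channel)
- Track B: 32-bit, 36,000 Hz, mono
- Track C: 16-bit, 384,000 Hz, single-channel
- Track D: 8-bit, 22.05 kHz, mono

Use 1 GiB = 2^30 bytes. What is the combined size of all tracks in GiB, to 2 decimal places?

Track A: 192,000 × 893 × 1 × 8 = 1,371,648,000 bytes.
Track B: 36,000 × 893 × 4 × 1 = 128,592,000 bytes.
Track C: 384,000 × 893 × 2 × 1 = 685,824,000 bytes.
Track D: 22,050 × 893 × 1 × 1 = 19,690,650 bytes.
Total = 2,205,754,650 bytes = 2.05 GiB.

2.05 GiB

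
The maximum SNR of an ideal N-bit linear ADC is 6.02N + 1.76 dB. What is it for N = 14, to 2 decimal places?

86.04 dB

6.02 × 14 + 1.76 = 86.04 dB.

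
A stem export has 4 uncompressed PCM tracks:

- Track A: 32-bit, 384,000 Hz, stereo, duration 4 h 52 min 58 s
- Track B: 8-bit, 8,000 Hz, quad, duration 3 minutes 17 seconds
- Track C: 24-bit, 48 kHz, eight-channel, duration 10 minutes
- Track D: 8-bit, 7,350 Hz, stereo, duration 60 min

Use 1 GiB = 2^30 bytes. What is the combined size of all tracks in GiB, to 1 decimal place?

51.0 GiB

Track A: 4 h 52 min 58 s = 17,578 s; 384,000 × 17,578 × 4 × 2 = 53,999,616,000 bytes.
Track B: 3 minutes 17 seconds = 197 s; 8,000 × 197 × 1 × 4 = 6,304,000 bytes.
Track C: 10 minutes = 600 s; 48,000 × 600 × 3 × 8 = 691,200,000 bytes.
Track D: 60 min = 3,600 s; 7,350 × 3,600 × 1 × 2 = 52,920,000 bytes.
Total = 54,750,040,000 bytes = 51.0 GiB.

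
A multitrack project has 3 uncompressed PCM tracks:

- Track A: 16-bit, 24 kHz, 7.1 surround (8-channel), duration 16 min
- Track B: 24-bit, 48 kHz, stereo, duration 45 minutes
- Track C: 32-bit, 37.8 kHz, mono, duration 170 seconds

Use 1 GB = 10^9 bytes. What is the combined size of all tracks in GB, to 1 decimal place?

Track A: 16 min = 960 s; 24,000 × 960 × 2 × 8 = 368,640,000 bytes.
Track B: 45 minutes = 2,700 s; 48,000 × 2,700 × 3 × 2 = 777,600,000 bytes.
Track C: 37,800 × 170 × 4 × 1 = 25,704,000 bytes.
Total = 1,171,944,000 bytes = 1.2 GB.

1.2 GB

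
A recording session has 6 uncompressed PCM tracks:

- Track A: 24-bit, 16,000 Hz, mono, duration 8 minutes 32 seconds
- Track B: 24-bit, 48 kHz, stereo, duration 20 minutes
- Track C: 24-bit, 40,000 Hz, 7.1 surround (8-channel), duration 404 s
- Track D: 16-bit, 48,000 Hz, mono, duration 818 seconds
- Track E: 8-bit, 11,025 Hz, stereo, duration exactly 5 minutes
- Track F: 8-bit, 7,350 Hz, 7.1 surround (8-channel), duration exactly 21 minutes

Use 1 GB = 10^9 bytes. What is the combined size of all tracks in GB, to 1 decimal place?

Track A: 8 minutes 32 seconds = 512 s; 16,000 × 512 × 3 × 1 = 24,576,000 bytes.
Track B: 20 minutes = 1,200 s; 48,000 × 1,200 × 3 × 2 = 345,600,000 bytes.
Track C: 40,000 × 404 × 3 × 8 = 387,840,000 bytes.
Track D: 48,000 × 818 × 2 × 1 = 78,528,000 bytes.
Track E: exactly 5 minutes = 300 s; 11,025 × 300 × 1 × 2 = 6,615,000 bytes.
Track F: exactly 21 minutes = 1,260 s; 7,350 × 1,260 × 1 × 8 = 74,088,000 bytes.
Total = 917,247,000 bytes = 0.9 GB.

0.9 GB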